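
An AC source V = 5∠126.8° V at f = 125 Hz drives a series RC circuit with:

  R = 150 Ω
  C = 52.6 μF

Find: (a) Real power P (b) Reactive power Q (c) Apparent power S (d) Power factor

Step 1 — Angular frequency: ω = 2π·f = 2π·125 = 785.4 rad/s.
Step 2 — Component impedances:
  R: Z = R = 150 Ω
  C: Z = 1/(jωC) = -j/(ω·C) = 0 - j24.21 Ω
Step 3 — Series combination: Z_total = R + C = 150 - j24.21 Ω = 151.9∠-9.2° Ω.
Step 4 — Source phasor: V = 5∠126.8° V = -2.995 + j4.004 V.
Step 5 — Current: I = V / Z = -0.02366 + j0.02287 A = 0.03291∠136.0° A.
Step 6 — Complex power: S = V·I* = 0.1624 - j0.02621 VA.
Step 7 — Real power: P = Re(S) = 0.1624 W.
Step 8 — Reactive power: Q = Im(S) = -0.02621 VAR.
Step 9 — Apparent power: |S| = 0.1645 VA.
Step 10 — Power factor: PF = P/|S| = 0.9872 (leading).

(a) P = 0.1624 W  (b) Q = -0.02621 VAR  (c) S = 0.1645 VA  (d) PF = 0.9872 (leading)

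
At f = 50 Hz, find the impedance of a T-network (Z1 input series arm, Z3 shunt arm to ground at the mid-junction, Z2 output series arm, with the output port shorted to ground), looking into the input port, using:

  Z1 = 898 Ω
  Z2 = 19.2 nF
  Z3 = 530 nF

Step 1 — Angular frequency: ω = 2π·f = 2π·50 = 314.2 rad/s.
Step 2 — Component impedances:
  Z1: Z = R = 898 Ω
  Z2: Z = 1/(jωC) = -j/(ω·C) = 0 - j1.658e+05 Ω
  Z3: Z = 1/(jωC) = -j/(ω·C) = 0 - j6006 Ω
Step 3 — With the output port shorted to ground, the output series arm Z2 runs from the junction to ground; the shunt arm Z3 also runs from the junction to ground. They appear in parallel: Z3 || Z2 = 0 - j5796 Ω.
Step 4 — Series with input arm Z1: Z_in = Z1 + (Z3 || Z2) = 898 - j5796 Ω = 5865∠-81.2° Ω.

Z = 898 - j5796 Ω = 5865∠-81.2° Ω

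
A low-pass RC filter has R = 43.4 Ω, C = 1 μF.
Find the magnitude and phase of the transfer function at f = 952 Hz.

Step 1 — Angular frequency: ω = 2π·952 = 5982 rad/s.
Step 2 — Transfer function: H(jω) = 1/(1 + jωRC).
Step 3 — Denominator: 1 + jωRC = 1 + j·5982·43.4·1e-06 = 1 + j0.2596.
Step 4 — H = 0.9369 - j0.2432.
Step 5 — Magnitude: |H| = 0.9679 (-0.3 dB); phase: φ = -14.6°.

|H| = 0.9679 (-0.3 dB), φ = -14.6°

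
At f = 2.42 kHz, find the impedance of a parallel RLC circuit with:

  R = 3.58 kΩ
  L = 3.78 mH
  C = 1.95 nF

Step 1 — Angular frequency: ω = 2π·f = 2π·2420 = 1.521e+04 rad/s.
Step 2 — Component impedances:
  R: Z = R = 3580 Ω
  L: Z = jωL = j·1.521e+04·0.00378 = 0 + j57.48 Ω
  C: Z = 1/(jωC) = -j/(ω·C) = 0 - j3.373e+04 Ω
Step 3 — Parallel combination: 1/Z_total = 1/R + 1/L + 1/C; Z_total = 0.9257 + j57.56 Ω = 57.57∠89.1° Ω.

Z = 0.9257 + j57.56 Ω = 57.57∠89.1° Ω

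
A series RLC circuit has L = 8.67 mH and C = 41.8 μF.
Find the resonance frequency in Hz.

Step 1 — Resonance condition Im(Z)=0 gives ω₀ = 1/√(LC).
Step 2 — ω₀ = 1/√(0.00867·4.18e-05) = 1661 rad/s.
Step 3 — f₀ = ω₀/(2π) = 264.4 Hz.

f₀ = 264.4 Hz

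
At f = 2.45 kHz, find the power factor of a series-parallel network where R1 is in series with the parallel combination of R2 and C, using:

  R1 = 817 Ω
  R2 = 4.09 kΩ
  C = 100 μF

Step 1 — Angular frequency: ω = 2π·f = 2π·2450 = 1.539e+04 rad/s.
Step 2 — Component impedances:
  R1: Z = R = 817 Ω
  R2: Z = R = 4090 Ω
  C: Z = 1/(jωC) = -j/(ω·C) = 0 - j0.6496 Ω
Step 3 — Parallel branch: R2 || C = 1/(1/R2 + 1/C) = 0.0001032 - j0.6496 Ω.
Step 4 — Series with R1: Z_total = R1 + (R2 || C) = 817 - j0.6496 Ω = 817∠-0.0° Ω.
Step 5 — Power factor: PF = cos(φ) = Re(Z)/|Z| = 817/817 = 1.
Step 6 — Type: Im(Z) = -0.6496 ⇒ leading (phase φ = -0.0°).

PF = 1 (leading, φ = -0.0°)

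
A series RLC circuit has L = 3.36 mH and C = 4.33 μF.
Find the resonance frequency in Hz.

Step 1 — Resonance condition Im(Z)=0 gives ω₀ = 1/√(LC).
Step 2 — ω₀ = 1/√(0.00336·4.33e-06) = 8291 rad/s.
Step 3 — f₀ = ω₀/(2π) = 1319 Hz.

f₀ = 1319 Hz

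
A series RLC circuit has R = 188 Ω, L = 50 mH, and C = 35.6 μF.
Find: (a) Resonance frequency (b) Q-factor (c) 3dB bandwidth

Step 1 — Resonance: ω₀ = 1/√(LC) = 1/√(0.05·3.56e-05) = 749.5 rad/s.
Step 2 — f₀ = ω₀/(2π) = 119.3 Hz.
Step 3 — Series Q: Q = ω₀L/R = 749.5·0.05/188 = 0.1993.
Step 4 — Bandwidth: Δω = ω₀/Q = 3760 rad/s; BW = Δω/(2π) = 598.4 Hz.

(a) f₀ = 119.3 Hz  (b) Q = 0.1993  (c) BW = 598.4 Hz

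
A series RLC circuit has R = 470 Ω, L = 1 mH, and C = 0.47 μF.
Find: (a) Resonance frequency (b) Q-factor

Step 1 — Resonance condition Im(Z)=0 gives ω₀ = 1/√(LC).
Step 2 — ω₀ = 1/√(0.001·4.7e-07) = 4.613e+04 rad/s.
Step 3 — f₀ = ω₀/(2π) = 7341 Hz.
Step 4 — Series Q: Q = ω₀L/R = 4.613e+04·0.001/470 = 0.09814.

(a) f₀ = 7341 Hz  (b) Q = 0.09814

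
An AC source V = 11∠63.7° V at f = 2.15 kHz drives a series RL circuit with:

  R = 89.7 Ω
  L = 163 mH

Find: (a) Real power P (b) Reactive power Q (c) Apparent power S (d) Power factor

Step 1 — Angular frequency: ω = 2π·f = 2π·2150 = 1.351e+04 rad/s.
Step 2 — Component impedances:
  R: Z = R = 89.7 Ω
  L: Z = jωL = j·1.351e+04·0.163 = 0 + j2202 Ω
Step 3 — Series combination: Z_total = R + L = 89.7 + j2202 Ω = 2204∠87.7° Ω.
Step 4 — Source phasor: V = 11∠63.7° V = 4.874 + j9.861 V.
Step 5 — Current: I = V / Z = 0.004561 - j0.002028 A = 0.004991∠-24.0° A.
Step 6 — Complex power: S = V·I* = 0.002235 + j0.05486 VA.
Step 7 — Real power: P = Re(S) = 0.002235 W.
Step 8 — Reactive power: Q = Im(S) = 0.05486 VAR.
Step 9 — Apparent power: |S| = 0.05491 VA.
Step 10 — Power factor: PF = P/|S| = 0.0407 (lagging).

(a) P = 0.002235 W  (b) Q = 0.05486 VAR  (c) S = 0.05491 VA  (d) PF = 0.0407 (lagging)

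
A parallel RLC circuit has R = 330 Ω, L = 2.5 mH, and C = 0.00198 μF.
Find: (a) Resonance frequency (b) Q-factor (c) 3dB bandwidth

Step 1 — Resonance: ω₀ = 1/√(LC) = 1/√(0.0025·1.98e-09) = 4.495e+05 rad/s.
Step 2 — f₀ = ω₀/(2π) = 7.153e+04 Hz.
Step 3 — Parallel Q: Q = R/(ω₀L) = 330/(4.495e+05·0.0025) = 0.2937.
Step 4 — Bandwidth: Δω = ω₀/Q = 1.53e+06 rad/s; BW = Δω/(2π) = 2.436e+05 Hz.

(a) f₀ = 7.153e+04 Hz  (b) Q = 0.2937  (c) BW = 2.436e+05 Hz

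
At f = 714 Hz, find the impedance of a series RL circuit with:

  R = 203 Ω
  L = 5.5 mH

Step 1 — Angular frequency: ω = 2π·f = 2π·714 = 4486 rad/s.
Step 2 — Component impedances:
  R: Z = R = 203 Ω
  L: Z = jωL = j·4486·0.0055 = 0 + j24.67 Ω
Step 3 — Series combination: Z_total = R + L = 203 + j24.67 Ω = 204.5∠6.9° Ω.

Z = 203 + j24.67 Ω = 204.5∠6.9° Ω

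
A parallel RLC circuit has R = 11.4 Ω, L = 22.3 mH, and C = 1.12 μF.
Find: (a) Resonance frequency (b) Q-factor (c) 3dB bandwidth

Step 1 — Resonance: ω₀ = 1/√(LC) = 1/√(0.0223·1.12e-06) = 6328 rad/s.
Step 2 — f₀ = ω₀/(2π) = 1007 Hz.
Step 3 — Parallel Q: Q = R/(ω₀L) = 11.4/(6328·0.0223) = 0.08079.
Step 4 — Bandwidth: Δω = ω₀/Q = 7.832e+04 rad/s; BW = Δω/(2π) = 1.247e+04 Hz.

(a) f₀ = 1007 Hz  (b) Q = 0.08079  (c) BW = 1.247e+04 Hz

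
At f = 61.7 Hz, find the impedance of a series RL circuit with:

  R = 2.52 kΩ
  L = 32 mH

Step 1 — Angular frequency: ω = 2π·f = 2π·61.7 = 387.7 rad/s.
Step 2 — Component impedances:
  R: Z = R = 2520 Ω
  L: Z = jωL = j·387.7·0.032 = 0 + j12.41 Ω
Step 3 — Series combination: Z_total = R + L = 2520 + j12.41 Ω = 2520∠0.3° Ω.

Z = 2520 + j12.41 Ω = 2520∠0.3° Ω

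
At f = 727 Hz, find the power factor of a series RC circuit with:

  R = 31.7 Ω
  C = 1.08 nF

Step 1 — Angular frequency: ω = 2π·f = 2π·727 = 4568 rad/s.
Step 2 — Component impedances:
  R: Z = R = 31.7 Ω
  C: Z = 1/(jωC) = -j/(ω·C) = 0 - j2.027e+05 Ω
Step 3 — Series combination: Z_total = R + C = 31.7 - j2.027e+05 Ω = 2.027e+05∠-90.0° Ω.
Step 4 — Power factor: PF = cos(φ) = Re(Z)/|Z| = 31.7/2.027e+05 = 0.0001564.
Step 5 — Type: Im(Z) = -2.027e+05 ⇒ leading (phase φ = -90.0°).

PF = 0.0001564 (leading, φ = -90.0°)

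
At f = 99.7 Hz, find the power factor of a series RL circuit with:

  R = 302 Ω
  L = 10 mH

Step 1 — Angular frequency: ω = 2π·f = 2π·99.7 = 626.4 rad/s.
Step 2 — Component impedances:
  R: Z = R = 302 Ω
  L: Z = jωL = j·626.4·0.01 = 0 + j6.264 Ω
Step 3 — Series combination: Z_total = R + L = 302 + j6.264 Ω = 302.1∠1.2° Ω.
Step 4 — Power factor: PF = cos(φ) = Re(Z)/|Z| = 302/302.06 = 0.9998.
Step 5 — Type: Im(Z) = 6.264 ⇒ lagging (phase φ = 1.2°).

PF = 0.9998 (lagging, φ = 1.2°)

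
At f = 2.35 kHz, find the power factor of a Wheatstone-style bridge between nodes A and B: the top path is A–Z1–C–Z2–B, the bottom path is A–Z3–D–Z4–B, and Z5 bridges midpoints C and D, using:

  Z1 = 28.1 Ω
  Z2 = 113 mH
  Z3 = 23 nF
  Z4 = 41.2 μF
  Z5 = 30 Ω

Step 1 — Angular frequency: ω = 2π·f = 2π·2350 = 1.477e+04 rad/s.
Step 2 — Component impedances:
  Z1: Z = R = 28.1 Ω
  Z2: Z = jωL = j·1.477e+04·0.113 = 0 + j1668 Ω
  Z3: Z = 1/(jωC) = -j/(ω·C) = 0 - j2945 Ω
  Z4: Z = 1/(jωC) = -j/(ω·C) = 0 - j1.644 Ω
  Z5: Z = R = 30 Ω
Step 3 — Bridge requires nodal analysis (the Z5 bridge couples midpoints C and D, so the two paths cannot be reduced to a simple series/parallel combination). Setting node B to ground and injecting 1 A at node A, the 3-node admittance system at A, C, D solves to V_A = Z_AB = 58.15 - j2.252 Ω = 58.19∠-2.2° Ω.
Step 4 — Power factor: PF = cos(φ) = Re(Z)/|Z| = 58.15/58.19 = 0.9993.
Step 5 — Type: Im(Z) = -2.252 ⇒ leading (phase φ = -2.2°).

PF = 0.9993 (leading, φ = -2.2°)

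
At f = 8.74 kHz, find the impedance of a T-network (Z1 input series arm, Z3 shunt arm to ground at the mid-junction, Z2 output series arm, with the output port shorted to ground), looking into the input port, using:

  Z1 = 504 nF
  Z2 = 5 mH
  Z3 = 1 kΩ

Step 1 — Angular frequency: ω = 2π·f = 2π·8740 = 5.492e+04 rad/s.
Step 2 — Component impedances:
  Z1: Z = 1/(jωC) = -j/(ω·C) = 0 - j36.13 Ω
  Z2: Z = jωL = j·5.492e+04·0.005 = 0 + j274.6 Ω
  Z3: Z = R = 1000 Ω
Step 3 — With the output port shorted to ground, the output series arm Z2 runs from the junction to ground; the shunt arm Z3 also runs from the junction to ground. They appear in parallel: Z3 || Z2 = 70.11 + j255.3 Ω.
Step 4 — Series with input arm Z1: Z_in = Z1 + (Z3 || Z2) = 70.11 + j219.2 Ω = 230.1∠72.3° Ω.

Z = 70.11 + j219.2 Ω = 230.1∠72.3° Ω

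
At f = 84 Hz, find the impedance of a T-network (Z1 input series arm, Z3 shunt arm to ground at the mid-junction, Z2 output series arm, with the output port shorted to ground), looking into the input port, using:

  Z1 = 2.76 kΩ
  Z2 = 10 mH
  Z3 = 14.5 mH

Step 1 — Angular frequency: ω = 2π·f = 2π·84 = 527.8 rad/s.
Step 2 — Component impedances:
  Z1: Z = R = 2760 Ω
  Z2: Z = jωL = j·527.8·0.01 = 0 + j5.278 Ω
  Z3: Z = jωL = j·527.8·0.0145 = 0 + j7.653 Ω
Step 3 — With the output port shorted to ground, the output series arm Z2 runs from the junction to ground; the shunt arm Z3 also runs from the junction to ground. They appear in parallel: Z3 || Z2 = 0 + j3.124 Ω.
Step 4 — Series with input arm Z1: Z_in = Z1 + (Z3 || Z2) = 2760 + j3.124 Ω = 2760∠0.1° Ω.

Z = 2760 + j3.124 Ω = 2760∠0.1° Ω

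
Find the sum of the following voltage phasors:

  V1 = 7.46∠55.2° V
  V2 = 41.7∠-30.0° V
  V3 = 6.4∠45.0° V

Step 1 — Convert each phasor to rectangular form:
  V1 = 7.46·(cos(55.2°) + j·sin(55.2°)) = 4.258 + j6.126 V
  V2 = 41.7·(cos(-30.0°) + j·sin(-30.0°)) = 36.11 - j20.85 V
  V3 = 6.4·(cos(45.0°) + j·sin(45.0°)) = 4.525 + j4.525 V
Step 2 — Sum components: V_total = 44.9 - j10.2 V.
Step 3 — Convert to polar: |V_total| = 46.04 V, ∠V_total = -12.8°.

V_total = 46.04∠-12.8° V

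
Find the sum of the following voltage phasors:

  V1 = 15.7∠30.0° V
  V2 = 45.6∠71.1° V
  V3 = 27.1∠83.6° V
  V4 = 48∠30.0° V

Step 1 — Convert each phasor to rectangular form:
  V1 = 15.7·(cos(30.0°) + j·sin(30.0°)) = 13.6 + j7.85 V
  V2 = 45.6·(cos(71.1°) + j·sin(71.1°)) = 14.77 + j43.14 V
  V3 = 27.1·(cos(83.6°) + j·sin(83.6°)) = 3.021 + j26.93 V
  V4 = 48·(cos(30.0°) + j·sin(30.0°)) = 41.57 + j24 V
Step 2 — Sum components: V_total = 72.96 + j101.9 V.
Step 3 — Convert to polar: |V_total| = 125.3 V, ∠V_total = 54.4°.

V_total = 125.3∠54.4° V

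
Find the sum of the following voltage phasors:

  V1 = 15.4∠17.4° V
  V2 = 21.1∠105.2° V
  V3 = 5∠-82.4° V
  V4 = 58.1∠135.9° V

Step 1 — Convert each phasor to rectangular form:
  V1 = 15.4·(cos(17.4°) + j·sin(17.4°)) = 14.7 + j4.605 V
  V2 = 21.1·(cos(105.2°) + j·sin(105.2°)) = -5.532 + j20.36 V
  V3 = 5·(cos(-82.4°) + j·sin(-82.4°)) = 0.6613 - j4.956 V
  V4 = 58.1·(cos(135.9°) + j·sin(135.9°)) = -41.72 + j40.43 V
Step 2 — Sum components: V_total = -31.9 + j60.44 V.
Step 3 — Convert to polar: |V_total| = 68.34 V, ∠V_total = 117.8°.

V_total = 68.34∠117.8° V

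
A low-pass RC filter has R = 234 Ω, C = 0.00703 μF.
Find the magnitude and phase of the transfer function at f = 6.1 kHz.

Step 1 — Angular frequency: ω = 2π·6100 = 3.833e+04 rad/s.
Step 2 — Transfer function: H(jω) = 1/(1 + jωRC).
Step 3 — Denominator: 1 + jωRC = 1 + j·3.833e+04·234·7.03e-09 = 1 + j0.06305.
Step 4 — H = 0.996 - j0.0628.
Step 5 — Magnitude: |H| = 0.998 (-0.0 dB); phase: φ = -3.6°.

|H| = 0.998 (-0.0 dB), φ = -3.6°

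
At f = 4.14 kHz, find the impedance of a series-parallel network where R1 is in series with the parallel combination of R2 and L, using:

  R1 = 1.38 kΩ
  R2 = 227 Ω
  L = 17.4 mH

Step 1 — Angular frequency: ω = 2π·f = 2π·4140 = 2.601e+04 rad/s.
Step 2 — Component impedances:
  R1: Z = R = 1380 Ω
  R2: Z = R = 227 Ω
  L: Z = jωL = j·2.601e+04·0.0174 = 0 + j452.6 Ω
Step 3 — Parallel branch: R2 || L = 1/(1/R2 + 1/L) = 181.4 + j90.97 Ω.
Step 4 — Series with R1: Z_total = R1 + (R2 || L) = 1561 + j90.97 Ω = 1564∠3.3° Ω.

Z = 1561 + j90.97 Ω = 1564∠3.3° Ω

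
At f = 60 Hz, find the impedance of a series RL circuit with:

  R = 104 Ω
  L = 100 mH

Step 1 — Angular frequency: ω = 2π·f = 2π·60 = 377 rad/s.
Step 2 — Component impedances:
  R: Z = R = 104 Ω
  L: Z = jωL = j·377·0.1 = 0 + j37.7 Ω
Step 3 — Series combination: Z_total = R + L = 104 + j37.7 Ω = 110.6∠19.9° Ω.

Z = 104 + j37.7 Ω = 110.6∠19.9° Ω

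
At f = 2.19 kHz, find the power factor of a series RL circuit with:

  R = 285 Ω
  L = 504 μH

Step 1 — Angular frequency: ω = 2π·f = 2π·2190 = 1.376e+04 rad/s.
Step 2 — Component impedances:
  R: Z = R = 285 Ω
  L: Z = jωL = j·1.376e+04·0.000504 = 0 + j6.935 Ω
Step 3 — Series combination: Z_total = R + L = 285 + j6.935 Ω = 285.1∠1.4° Ω.
Step 4 — Power factor: PF = cos(φ) = Re(Z)/|Z| = 285/285.08 = 0.9997.
Step 5 — Type: Im(Z) = 6.935 ⇒ lagging (phase φ = 1.4°).

PF = 0.9997 (lagging, φ = 1.4°)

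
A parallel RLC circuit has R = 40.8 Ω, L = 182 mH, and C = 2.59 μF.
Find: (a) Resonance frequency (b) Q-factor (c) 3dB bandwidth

Step 1 — Resonance: ω₀ = 1/√(LC) = 1/√(0.182·2.59e-06) = 1457 rad/s.
Step 2 — f₀ = ω₀/(2π) = 231.8 Hz.
Step 3 — Parallel Q: Q = R/(ω₀L) = 40.8/(1457·0.182) = 0.1539.
Step 4 — Bandwidth: Δω = ω₀/Q = 9463 rad/s; BW = Δω/(2π) = 1506 Hz.

(a) f₀ = 231.8 Hz  (b) Q = 0.1539  (c) BW = 1506 Hz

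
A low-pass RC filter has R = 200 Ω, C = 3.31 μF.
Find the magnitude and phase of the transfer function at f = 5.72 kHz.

Step 1 — Angular frequency: ω = 2π·5720 = 3.594e+04 rad/s.
Step 2 — Transfer function: H(jω) = 1/(1 + jωRC).
Step 3 — Denominator: 1 + jωRC = 1 + j·3.594e+04·200·3.31e-06 = 1 + j23.79.
Step 4 — H = 0.001763 - j0.04196.
Step 5 — Magnitude: |H| = 0.04199 (-27.5 dB); phase: φ = -87.6°.

|H| = 0.04199 (-27.5 dB), φ = -87.6°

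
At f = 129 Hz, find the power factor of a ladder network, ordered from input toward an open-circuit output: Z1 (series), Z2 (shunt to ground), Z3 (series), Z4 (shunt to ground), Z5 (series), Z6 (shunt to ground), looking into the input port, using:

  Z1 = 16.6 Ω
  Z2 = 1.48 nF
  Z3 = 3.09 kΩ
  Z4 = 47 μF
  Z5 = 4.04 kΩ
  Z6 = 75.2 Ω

Step 1 — Angular frequency: ω = 2π·f = 2π·129 = 810.5 rad/s.
Step 2 — Component impedances:
  Z1: Z = R = 16.6 Ω
  Z2: Z = 1/(jωC) = -j/(ω·C) = 0 - j8.336e+05 Ω
  Z3: Z = R = 3090 Ω
  Z4: Z = 1/(jωC) = -j/(ω·C) = 0 - j26.25 Ω
  Z5: Z = R = 4040 Ω
  Z6: Z = R = 75.2 Ω
Step 3 — Ladder network (open output): work backward from the far end, alternating series and parallel combinations. Z_in = 3107 - j37.7 Ω = 3107∠-0.7° Ω.
Step 4 — Power factor: PF = cos(φ) = Re(Z)/|Z| = 3106.5/3106.8 = 0.9999.
Step 5 — Type: Im(Z) = -37.7 ⇒ leading (phase φ = -0.7°).

PF = 0.9999 (leading, φ = -0.7°)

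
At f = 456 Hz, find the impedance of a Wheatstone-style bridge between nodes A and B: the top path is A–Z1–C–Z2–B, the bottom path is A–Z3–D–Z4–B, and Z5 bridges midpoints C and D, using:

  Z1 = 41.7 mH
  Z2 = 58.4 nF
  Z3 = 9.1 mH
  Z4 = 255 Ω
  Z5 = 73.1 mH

Step 1 — Angular frequency: ω = 2π·f = 2π·456 = 2865 rad/s.
Step 2 — Component impedances:
  Z1: Z = jωL = j·2865·0.0417 = 0 + j119.5 Ω
  Z2: Z = 1/(jωC) = -j/(ω·C) = 0 - j5976 Ω
  Z3: Z = jωL = j·2865·0.0091 = 0 + j26.07 Ω
  Z4: Z = R = 255 Ω
  Z5: Z = jωL = j·2865·0.0731 = 0 + j209.4 Ω
Step 3 — Bridge requires nodal analysis (the Z5 bridge couples midpoints C and D, so the two paths cannot be reduced to a simple series/parallel combination). Setting node B to ground and injecting 1 A at node A, the 3-node admittance system at A, C, D solves to V_A = Z_AB = 255.9 + j13.12 Ω = 256.2∠2.9° Ω.

Z = 255.9 + j13.12 Ω = 256.2∠2.9° Ω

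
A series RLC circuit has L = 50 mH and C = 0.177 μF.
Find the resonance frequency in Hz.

Step 1 — Resonance condition Im(Z)=0 gives ω₀ = 1/√(LC).
Step 2 — ω₀ = 1/√(0.05·1.77e-07) = 1.063e+04 rad/s.
Step 3 — f₀ = ω₀/(2π) = 1692 Hz.

f₀ = 1692 Hz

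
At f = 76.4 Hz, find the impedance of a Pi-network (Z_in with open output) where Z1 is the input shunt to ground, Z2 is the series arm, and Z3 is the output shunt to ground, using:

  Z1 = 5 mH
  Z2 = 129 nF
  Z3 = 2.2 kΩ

Step 1 — Angular frequency: ω = 2π·f = 2π·76.4 = 480 rad/s.
Step 2 — Component impedances:
  Z1: Z = jωL = j·480·0.005 = 0 + j2.4 Ω
  Z2: Z = 1/(jωC) = -j/(ω·C) = 0 - j1.615e+04 Ω
  Z3: Z = R = 2200 Ω
Step 3 — With open output, the series arm Z2 and the output shunt Z3 appear in series to ground: Z2 + Z3 = 2200 - j1.615e+04 Ω.
Step 4 — Parallel with input shunt Z1: Z_in = Z1 || (Z2 + Z3) = 4.773e-05 + j2.401 Ω = 2.401∠90.0° Ω.

Z = 4.773e-05 + j2.401 Ω = 2.401∠90.0° Ω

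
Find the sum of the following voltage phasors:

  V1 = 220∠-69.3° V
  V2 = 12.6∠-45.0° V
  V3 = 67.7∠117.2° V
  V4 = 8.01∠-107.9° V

Step 1 — Convert each phasor to rectangular form:
  V1 = 220·(cos(-69.3°) + j·sin(-69.3°)) = 77.76 - j205.8 V
  V2 = 12.6·(cos(-45.0°) + j·sin(-45.0°)) = 8.91 - j8.91 V
  V3 = 67.7·(cos(117.2°) + j·sin(117.2°)) = -30.95 + j60.21 V
  V4 = 8.01·(cos(-107.9°) + j·sin(-107.9°)) = -2.462 - j7.622 V
Step 2 — Sum components: V_total = 53.27 - j162.1 V.
Step 3 — Convert to polar: |V_total| = 170.6 V, ∠V_total = -71.8°.

V_total = 170.6∠-71.8° V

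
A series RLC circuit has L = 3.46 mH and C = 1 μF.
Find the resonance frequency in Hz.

Step 1 — Resonance condition Im(Z)=0 gives ω₀ = 1/√(LC).
Step 2 — ω₀ = 1/√(0.00346·1e-06) = 1.7e+04 rad/s.
Step 3 — f₀ = ω₀/(2π) = 2706 Hz.

f₀ = 2706 Hz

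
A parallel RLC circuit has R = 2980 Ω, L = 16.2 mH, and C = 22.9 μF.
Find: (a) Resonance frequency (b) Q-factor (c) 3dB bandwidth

Step 1 — Resonance: ω₀ = 1/√(LC) = 1/√(0.0162·2.29e-05) = 1642 rad/s.
Step 2 — f₀ = ω₀/(2π) = 261.3 Hz.
Step 3 — Parallel Q: Q = R/(ω₀L) = 2980/(1642·0.0162) = 112.
Step 4 — Bandwidth: Δω = ω₀/Q = 14.65 rad/s; BW = Δω/(2π) = 2.332 Hz.

(a) f₀ = 261.3 Hz  (b) Q = 112  (c) BW = 2.332 Hz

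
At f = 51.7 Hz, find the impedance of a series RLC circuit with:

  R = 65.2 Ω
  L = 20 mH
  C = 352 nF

Step 1 — Angular frequency: ω = 2π·f = 2π·51.7 = 324.8 rad/s.
Step 2 — Component impedances:
  R: Z = R = 65.2 Ω
  L: Z = jωL = j·324.8·0.02 = 0 + j6.497 Ω
  C: Z = 1/(jωC) = -j/(ω·C) = 0 - j8746 Ω
Step 3 — Series combination: Z_total = R + L + C = 65.2 - j8739 Ω = 8739∠-89.6° Ω.

Z = 65.2 - j8739 Ω = 8739∠-89.6° Ω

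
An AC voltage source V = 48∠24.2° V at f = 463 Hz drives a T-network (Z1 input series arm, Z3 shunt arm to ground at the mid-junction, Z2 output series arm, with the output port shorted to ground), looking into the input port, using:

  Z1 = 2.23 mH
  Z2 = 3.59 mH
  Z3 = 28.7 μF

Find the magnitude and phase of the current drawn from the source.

Step 1 — Angular frequency: ω = 2π·f = 2π·463 = 2909 rad/s.
Step 2 — Component impedances:
  Z1: Z = jωL = j·2909·0.00223 = 0 + j6.487 Ω
  Z2: Z = jωL = j·2909·0.00359 = 0 + j10.44 Ω
  Z3: Z = 1/(jωC) = -j/(ω·C) = 0 - j11.98 Ω
Step 3 — With the output port shorted to ground, the output series arm Z2 runs from the junction to ground; the shunt arm Z3 also runs from the junction to ground. They appear in parallel: Z3 || Z2 = 0 + j81.57 Ω.
Step 4 — Series with input arm Z1: Z_in = Z1 + (Z3 || Z2) = 0 + j88.06 Ω = 88.06∠90.0° Ω.
Step 5 — Source phasor: V = 48∠24.2° V = 43.78 + j19.68 V.
Step 6 — Ohm's law: I = V / Z_total = (43.78 + j19.68) / (0 + j88.06) = 0.2235 - j0.4972 A.
Step 7 — Convert to polar: |I| = 0.5451 A, ∠I = -65.8°.

I = 0.5451∠-65.8° A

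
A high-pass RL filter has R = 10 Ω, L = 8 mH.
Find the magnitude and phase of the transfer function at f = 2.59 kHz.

Step 1 — Angular frequency: ω = 2π·2590 = 1.627e+04 rad/s.
Step 2 — Transfer function: H(jω) = jωL/(R + jωL).
Step 3 — Numerator jωL = j·130.2; denominator R + jωL = 10 + j130.2.
Step 4 — H = 0.9941 + j0.07636.
Step 5 — Magnitude: |H| = 0.9971 (-0.0 dB); phase: φ = 4.4°.

|H| = 0.9971 (-0.0 dB), φ = 4.4°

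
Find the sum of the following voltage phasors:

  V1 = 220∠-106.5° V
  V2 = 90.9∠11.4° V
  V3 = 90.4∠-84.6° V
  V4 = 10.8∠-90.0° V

Step 1 — Convert each phasor to rectangular form:
  V1 = 220·(cos(-106.5°) + j·sin(-106.5°)) = -62.48 - j210.9 V
  V2 = 90.9·(cos(11.4°) + j·sin(11.4°)) = 89.11 + j17.97 V
  V3 = 90.4·(cos(-84.6°) + j·sin(-84.6°)) = 8.507 - j90 V
  V4 = 10.8·(cos(-90.0°) + j·sin(-90.0°)) = 0 - j10.8 V
Step 2 — Sum components: V_total = 35.13 - j293.8 V.
Step 3 — Convert to polar: |V_total| = 295.9 V, ∠V_total = -83.2°.

V_total = 295.9∠-83.2° V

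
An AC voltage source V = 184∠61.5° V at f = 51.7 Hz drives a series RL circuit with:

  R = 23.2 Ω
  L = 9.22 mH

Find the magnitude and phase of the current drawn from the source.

Step 1 — Angular frequency: ω = 2π·f = 2π·51.7 = 324.8 rad/s.
Step 2 — Component impedances:
  R: Z = R = 23.2 Ω
  L: Z = jωL = j·324.8·0.00922 = 0 + j2.995 Ω
Step 3 — Series combination: Z_total = R + L = 23.2 + j2.995 Ω = 23.39∠7.4° Ω.
Step 4 — Source phasor: V = 184∠61.5° V = 87.8 + j161.7 V.
Step 5 — Ohm's law: I = V / Z_total = (87.8 + j161.7) / (23.2 + j2.995) = 4.607 + j6.375 A.
Step 6 — Convert to polar: |I| = 7.866 A, ∠I = 54.1°.

I = 7.866∠54.1° A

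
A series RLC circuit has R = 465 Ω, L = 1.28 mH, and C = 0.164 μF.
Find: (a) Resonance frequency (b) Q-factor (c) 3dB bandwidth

Step 1 — Resonance: ω₀ = 1/√(LC) = 1/√(0.00128·1.64e-07) = 6.902e+04 rad/s.
Step 2 — f₀ = ω₀/(2π) = 1.098e+04 Hz.
Step 3 — Series Q: Q = ω₀L/R = 6.902e+04·0.00128/465 = 0.19.
Step 4 — Bandwidth: Δω = ω₀/Q = 3.633e+05 rad/s; BW = Δω/(2π) = 5.782e+04 Hz.

(a) f₀ = 1.098e+04 Hz  (b) Q = 0.19  (c) BW = 5.782e+04 Hz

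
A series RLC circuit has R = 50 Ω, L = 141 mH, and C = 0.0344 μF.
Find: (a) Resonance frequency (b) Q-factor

Step 1 — Resonance condition Im(Z)=0 gives ω₀ = 1/√(LC).
Step 2 — ω₀ = 1/√(0.141·3.44e-08) = 1.436e+04 rad/s.
Step 3 — f₀ = ω₀/(2π) = 2285 Hz.
Step 4 — Series Q: Q = ω₀L/R = 1.436e+04·0.141/50 = 40.49.

(a) f₀ = 2285 Hz  (b) Q = 40.49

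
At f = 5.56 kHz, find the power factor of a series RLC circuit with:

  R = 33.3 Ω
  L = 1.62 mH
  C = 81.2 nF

Step 1 — Angular frequency: ω = 2π·f = 2π·5560 = 3.493e+04 rad/s.
Step 2 — Component impedances:
  R: Z = R = 33.3 Ω
  L: Z = jωL = j·3.493e+04·0.00162 = 0 + j56.59 Ω
  C: Z = 1/(jωC) = -j/(ω·C) = 0 - j352.5 Ω
Step 3 — Series combination: Z_total = R + L + C = 33.3 - j295.9 Ω = 297.8∠-83.6° Ω.
Step 4 — Power factor: PF = cos(φ) = Re(Z)/|Z| = 33.3/297.8 = 0.1118.
Step 5 — Type: Im(Z) = -295.9 ⇒ leading (phase φ = -83.6°).

PF = 0.1118 (leading, φ = -83.6°)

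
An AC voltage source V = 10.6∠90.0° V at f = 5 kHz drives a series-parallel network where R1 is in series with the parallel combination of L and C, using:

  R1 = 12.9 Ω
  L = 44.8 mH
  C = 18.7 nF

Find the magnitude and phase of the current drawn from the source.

Step 1 — Angular frequency: ω = 2π·f = 2π·5000 = 3.142e+04 rad/s.
Step 2 — Component impedances:
  R1: Z = R = 12.9 Ω
  L: Z = jωL = j·3.142e+04·0.0448 = 0 + j1407 Ω
  C: Z = 1/(jωC) = -j/(ω·C) = 0 - j1702 Ω
Step 3 — Parallel branch: L || C = 1/(1/L + 1/C) = 0 + j8128 Ω.
Step 4 — Series with R1: Z_total = R1 + (L || C) = 12.9 + j8128 Ω = 8128∠89.9° Ω.
Step 5 — Source phasor: V = 10.6∠90.0° V = 0 + j10.6 V.
Step 6 — Ohm's law: I = V / Z_total = (0 + j10.6) / (12.9 + j8128) = 0.001304 + j2.07e-06 A.
Step 7 — Convert to polar: |I| = 0.001304 A, ∠I = 0.1°.

I = 0.001304∠0.1° A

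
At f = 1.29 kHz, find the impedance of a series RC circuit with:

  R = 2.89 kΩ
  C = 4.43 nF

Step 1 — Angular frequency: ω = 2π·f = 2π·1290 = 8105 rad/s.
Step 2 — Component impedances:
  R: Z = R = 2890 Ω
  C: Z = 1/(jωC) = -j/(ω·C) = 0 - j2.785e+04 Ω
Step 3 — Series combination: Z_total = R + C = 2890 - j2.785e+04 Ω = 2.8e+04∠-84.1° Ω.

Z = 2890 - j2.785e+04 Ω = 2.8e+04∠-84.1° Ω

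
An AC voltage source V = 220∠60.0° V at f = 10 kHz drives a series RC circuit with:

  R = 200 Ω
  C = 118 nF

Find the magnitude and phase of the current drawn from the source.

Step 1 — Angular frequency: ω = 2π·f = 2π·1e+04 = 6.283e+04 rad/s.
Step 2 — Component impedances:
  R: Z = R = 200 Ω
  C: Z = 1/(jωC) = -j/(ω·C) = 0 - j134.9 Ω
Step 3 — Series combination: Z_total = R + C = 200 - j134.9 Ω = 241.2∠-34.0° Ω.
Step 4 — Source phasor: V = 220∠60.0° V = 110 + j190.5 V.
Step 5 — Ohm's law: I = V / Z_total = (110 + j190.5) / (200 - j134.9) = -0.06354 + j0.9098 A.
Step 6 — Convert to polar: |I| = 0.912 A, ∠I = 94.0°.

I = 0.912∠94.0° A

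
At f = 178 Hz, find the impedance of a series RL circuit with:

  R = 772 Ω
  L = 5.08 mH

Step 1 — Angular frequency: ω = 2π·f = 2π·178 = 1118 rad/s.
Step 2 — Component impedances:
  R: Z = R = 772 Ω
  L: Z = jωL = j·1118·0.00508 = 0 + j5.682 Ω
Step 3 — Series combination: Z_total = R + L = 772 + j5.682 Ω = 772∠0.4° Ω.

Z = 772 + j5.682 Ω = 772∠0.4° Ω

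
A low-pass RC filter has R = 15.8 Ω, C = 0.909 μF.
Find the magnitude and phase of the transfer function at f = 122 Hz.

Step 1 — Angular frequency: ω = 2π·122 = 766.5 rad/s.
Step 2 — Transfer function: H(jω) = 1/(1 + jωRC).
Step 3 — Denominator: 1 + jωRC = 1 + j·766.5·15.8·9.09e-07 = 1 + j0.01101.
Step 4 — H = 0.9999 - j0.01101.
Step 5 — Magnitude: |H| = 0.9999 (-0.0 dB); phase: φ = -0.6°.

|H| = 0.9999 (-0.0 dB), φ = -0.6°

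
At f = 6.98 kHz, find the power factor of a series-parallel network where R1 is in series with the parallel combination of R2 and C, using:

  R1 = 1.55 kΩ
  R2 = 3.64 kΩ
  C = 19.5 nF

Step 1 — Angular frequency: ω = 2π·f = 2π·6980 = 4.386e+04 rad/s.
Step 2 — Component impedances:
  R1: Z = R = 1550 Ω
  R2: Z = R = 3640 Ω
  C: Z = 1/(jωC) = -j/(ω·C) = 0 - j1169 Ω
Step 3 — Parallel branch: R2 || C = 1/(1/R2 + 1/C) = 340.5 - j1060 Ω.
Step 4 — Series with R1: Z_total = R1 + (R2 || C) = 1890 - j1060 Ω = 2167∠-29.3° Ω.
Step 5 — Power factor: PF = cos(φ) = Re(Z)/|Z| = 1890.49/2167.35 = 0.8723.
Step 6 — Type: Im(Z) = -1060 ⇒ leading (phase φ = -29.3°).

PF = 0.8723 (leading, φ = -29.3°)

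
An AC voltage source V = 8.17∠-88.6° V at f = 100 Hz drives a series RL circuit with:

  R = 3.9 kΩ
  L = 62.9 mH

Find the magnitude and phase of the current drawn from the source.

Step 1 — Angular frequency: ω = 2π·f = 2π·100 = 628.3 rad/s.
Step 2 — Component impedances:
  R: Z = R = 3900 Ω
  L: Z = jωL = j·628.3·0.0629 = 0 + j39.52 Ω
Step 3 — Series combination: Z_total = R + L = 3900 + j39.52 Ω = 3900∠0.6° Ω.
Step 4 — Source phasor: V = 8.17∠-88.6° V = 0.1996 - j8.168 V.
Step 5 — Ohm's law: I = V / Z_total = (0.1996 - j8.168) / (3900 + j39.52) = 2.996e-05 - j0.002095 A.
Step 6 — Convert to polar: |I| = 0.002095 A, ∠I = -89.2°.

I = 0.002095∠-89.2° A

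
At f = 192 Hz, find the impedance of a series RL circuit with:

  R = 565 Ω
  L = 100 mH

Step 1 — Angular frequency: ω = 2π·f = 2π·192 = 1206 rad/s.
Step 2 — Component impedances:
  R: Z = R = 565 Ω
  L: Z = jωL = j·1206·0.1 = 0 + j120.6 Ω
Step 3 — Series combination: Z_total = R + L = 565 + j120.6 Ω = 577.7∠12.1° Ω.

Z = 565 + j120.6 Ω = 577.7∠12.1° Ω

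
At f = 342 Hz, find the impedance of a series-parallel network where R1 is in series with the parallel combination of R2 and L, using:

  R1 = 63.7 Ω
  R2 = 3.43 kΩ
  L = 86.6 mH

Step 1 — Angular frequency: ω = 2π·f = 2π·342 = 2149 rad/s.
Step 2 — Component impedances:
  R1: Z = R = 63.7 Ω
  R2: Z = R = 3430 Ω
  L: Z = jωL = j·2149·0.0866 = 0 + j186.1 Ω
Step 3 — Parallel branch: R2 || L = 1/(1/R2 + 1/L) = 10.07 + j185.5 Ω.
Step 4 — Series with R1: Z_total = R1 + (R2 || L) = 73.77 + j185.5 Ω = 199.7∠68.3° Ω.

Z = 73.77 + j185.5 Ω = 199.7∠68.3° Ω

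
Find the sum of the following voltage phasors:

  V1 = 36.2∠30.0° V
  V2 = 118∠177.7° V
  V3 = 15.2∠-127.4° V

Step 1 — Convert each phasor to rectangular form:
  V1 = 36.2·(cos(30.0°) + j·sin(30.0°)) = 31.35 + j18.1 V
  V2 = 118·(cos(177.7°) + j·sin(177.7°)) = -117.9 + j4.736 V
  V3 = 15.2·(cos(-127.4°) + j·sin(-127.4°)) = -9.232 - j12.08 V
Step 2 — Sum components: V_total = -95.79 + j10.76 V.
Step 3 — Convert to polar: |V_total| = 96.39 V, ∠V_total = 173.6°.

V_total = 96.39∠173.6° V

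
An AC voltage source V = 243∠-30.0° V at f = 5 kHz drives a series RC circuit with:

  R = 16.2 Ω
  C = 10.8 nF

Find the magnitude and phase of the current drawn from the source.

Step 1 — Angular frequency: ω = 2π·f = 2π·5000 = 3.142e+04 rad/s.
Step 2 — Component impedances:
  R: Z = R = 16.2 Ω
  C: Z = 1/(jωC) = -j/(ω·C) = 0 - j2947 Ω
Step 3 — Series combination: Z_total = R + C = 16.2 - j2947 Ω = 2947∠-89.7° Ω.
Step 4 — Source phasor: V = 243∠-30.0° V = 210.4 - j121.5 V.
Step 5 — Ohm's law: I = V / Z_total = (210.4 - j121.5) / (16.2 - j2947) = 0.04162 + j0.07117 A.
Step 6 — Convert to polar: |I| = 0.08245 A, ∠I = 59.7°.

I = 0.08245∠59.7° A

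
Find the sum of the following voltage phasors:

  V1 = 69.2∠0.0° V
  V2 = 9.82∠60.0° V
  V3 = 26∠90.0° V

Step 1 — Convert each phasor to rectangular form:
  V1 = 69.2·(cos(0.0°) + j·sin(0.0°)) = 69.2 V
  V2 = 9.82·(cos(60.0°) + j·sin(60.0°)) = 4.91 + j8.504 V
  V3 = 26·(cos(90.0°) + j·sin(90.0°)) = 0 + j26 V
Step 2 — Sum components: V_total = 74.11 + j34.5 V.
Step 3 — Convert to polar: |V_total| = 81.75 V, ∠V_total = 25.0°.

V_total = 81.75∠25.0° V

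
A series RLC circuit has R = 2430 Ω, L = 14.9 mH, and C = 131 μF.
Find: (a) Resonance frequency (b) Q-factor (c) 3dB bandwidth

Step 1 — Resonance: ω₀ = 1/√(LC) = 1/√(0.0149·0.000131) = 715.8 rad/s.
Step 2 — f₀ = ω₀/(2π) = 113.9 Hz.
Step 3 — Series Q: Q = ω₀L/R = 715.8·0.0149/2430 = 0.004389.
Step 4 — Bandwidth: Δω = ω₀/Q = 1.631e+05 rad/s; BW = Δω/(2π) = 2.596e+04 Hz.

(a) f₀ = 113.9 Hz  (b) Q = 0.004389  (c) BW = 2.596e+04 Hz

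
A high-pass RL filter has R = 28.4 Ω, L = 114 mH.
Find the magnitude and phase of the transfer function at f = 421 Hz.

Step 1 — Angular frequency: ω = 2π·421 = 2645 rad/s.
Step 2 — Transfer function: H(jω) = jωL/(R + jωL).
Step 3 — Numerator jωL = j·301.6; denominator R + jωL = 28.4 + j301.6.
Step 4 — H = 0.9912 + j0.09335.
Step 5 — Magnitude: |H| = 0.9956 (-0.0 dB); phase: φ = 5.4°.

|H| = 0.9956 (-0.0 dB), φ = 5.4°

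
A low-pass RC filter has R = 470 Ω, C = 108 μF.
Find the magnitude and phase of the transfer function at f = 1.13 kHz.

Step 1 — Angular frequency: ω = 2π·1130 = 7100 rad/s.
Step 2 — Transfer function: H(jω) = 1/(1 + jωRC).
Step 3 — Denominator: 1 + jωRC = 1 + j·7100·470·0.000108 = 1 + j360.4.
Step 4 — H = 7.699e-06 - j0.002775.
Step 5 — Magnitude: |H| = 0.002775 (-51.1 dB); phase: φ = -89.8°.

|H| = 0.002775 (-51.1 dB), φ = -89.8°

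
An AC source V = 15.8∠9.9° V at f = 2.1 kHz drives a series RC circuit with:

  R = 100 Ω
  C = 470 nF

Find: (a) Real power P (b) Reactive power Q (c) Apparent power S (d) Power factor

Step 1 — Angular frequency: ω = 2π·f = 2π·2100 = 1.319e+04 rad/s.
Step 2 — Component impedances:
  R: Z = R = 100 Ω
  C: Z = 1/(jωC) = -j/(ω·C) = 0 - j161.3 Ω
Step 3 — Series combination: Z_total = R + C = 100 - j161.3 Ω = 189.7∠-58.2° Ω.
Step 4 — Source phasor: V = 15.8∠9.9° V = 15.56 + j2.716 V.
Step 5 — Current: I = V / Z = 0.03107 + j0.07726 A = 0.08327∠68.1° A.
Step 6 — Complex power: S = V·I* = 0.6934 - j1.118 VA.
Step 7 — Real power: P = Re(S) = 0.6934 W.
Step 8 — Reactive power: Q = Im(S) = -1.118 VAR.
Step 9 — Apparent power: |S| = 1.316 VA.
Step 10 — Power factor: PF = P/|S| = 0.527 (leading).

(a) P = 0.6934 W  (b) Q = -1.118 VAR  (c) S = 1.316 VA  (d) PF = 0.527 (leading)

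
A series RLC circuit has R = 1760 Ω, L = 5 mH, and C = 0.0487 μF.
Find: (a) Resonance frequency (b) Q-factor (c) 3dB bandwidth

Step 1 — Resonance: ω₀ = 1/√(LC) = 1/√(0.005·4.87e-08) = 6.408e+04 rad/s.
Step 2 — f₀ = ω₀/(2π) = 1.02e+04 Hz.
Step 3 — Series Q: Q = ω₀L/R = 6.408e+04·0.005/1760 = 0.1821.
Step 4 — Bandwidth: Δω = ω₀/Q = 3.52e+05 rad/s; BW = Δω/(2π) = 5.602e+04 Hz.

(a) f₀ = 1.02e+04 Hz  (b) Q = 0.1821  (c) BW = 5.602e+04 Hz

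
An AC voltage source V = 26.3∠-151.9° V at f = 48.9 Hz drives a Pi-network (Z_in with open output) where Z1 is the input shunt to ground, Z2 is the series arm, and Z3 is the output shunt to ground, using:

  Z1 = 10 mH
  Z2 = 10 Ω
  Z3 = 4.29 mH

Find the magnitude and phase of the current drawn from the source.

Step 1 — Angular frequency: ω = 2π·f = 2π·48.9 = 307.2 rad/s.
Step 2 — Component impedances:
  Z1: Z = jωL = j·307.2·0.01 = 0 + j3.072 Ω
  Z2: Z = R = 10 Ω
  Z3: Z = jωL = j·307.2·0.00429 = 0 + j1.318 Ω
Step 3 — With open output, the series arm Z2 and the output shunt Z3 appear in series to ground: Z2 + Z3 = 10 + j1.318 Ω.
Step 4 — Parallel with input shunt Z1: Z_in = Z1 || (Z2 + Z3) = 0.7914 + j2.725 Ω = 2.838∠73.8° Ω.
Step 5 — Source phasor: V = 26.3∠-151.9° V = -23.2 - j12.39 V.
Step 6 — Ohm's law: I = V / Z_total = (-23.2 - j12.39) / (0.7914 + j2.725) = -6.473 + j6.634 A.
Step 7 — Convert to polar: |I| = 9.268 A, ∠I = 134.3°.

I = 9.268∠134.3° A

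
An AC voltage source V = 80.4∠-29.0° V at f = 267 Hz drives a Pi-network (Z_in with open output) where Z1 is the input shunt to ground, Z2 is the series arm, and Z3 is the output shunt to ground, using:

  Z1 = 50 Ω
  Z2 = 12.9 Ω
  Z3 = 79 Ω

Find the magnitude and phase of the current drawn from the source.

Step 1 — Angular frequency: ω = 2π·f = 2π·267 = 1678 rad/s.
Step 2 — Component impedances:
  Z1: Z = R = 50 Ω
  Z2: Z = R = 12.9 Ω
  Z3: Z = R = 79 Ω
Step 3 — With open output, the series arm Z2 and the output shunt Z3 appear in series to ground: Z2 + Z3 = 91.9 Ω.
Step 4 — Parallel with input shunt Z1: Z_in = Z1 || (Z2 + Z3) = 32.38 Ω = 32.38∠0.0° Ω.
Step 5 — Source phasor: V = 80.4∠-29.0° V = 70.32 - j38.98 V.
Step 6 — Ohm's law: I = V / Z_total = (70.32 - j38.98) / (32.38) = 2.172 - j1.204 A.
Step 7 — Convert to polar: |I| = 2.483 A, ∠I = -29.0°.

I = 2.483∠-29.0° A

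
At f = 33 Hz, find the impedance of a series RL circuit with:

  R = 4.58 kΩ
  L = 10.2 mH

Step 1 — Angular frequency: ω = 2π·f = 2π·33 = 207.3 rad/s.
Step 2 — Component impedances:
  R: Z = R = 4580 Ω
  L: Z = jωL = j·207.3·0.0102 = 0 + j2.115 Ω
Step 3 — Series combination: Z_total = R + L = 4580 + j2.115 Ω = 4580∠0.0° Ω.

Z = 4580 + j2.115 Ω = 4580∠0.0° Ω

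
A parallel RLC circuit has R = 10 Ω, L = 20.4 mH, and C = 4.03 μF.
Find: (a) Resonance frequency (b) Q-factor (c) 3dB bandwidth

Step 1 — Resonance: ω₀ = 1/√(LC) = 1/√(0.0204·4.03e-06) = 3488 rad/s.
Step 2 — f₀ = ω₀/(2π) = 555.1 Hz.
Step 3 — Parallel Q: Q = R/(ω₀L) = 10/(3488·0.0204) = 0.1406.
Step 4 — Bandwidth: Δω = ω₀/Q = 2.481e+04 rad/s; BW = Δω/(2π) = 3949 Hz.

(a) f₀ = 555.1 Hz  (b) Q = 0.1406  (c) BW = 3949 Hz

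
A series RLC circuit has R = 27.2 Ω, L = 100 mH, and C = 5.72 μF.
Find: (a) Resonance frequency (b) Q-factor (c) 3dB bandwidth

Step 1 — Resonance: ω₀ = 1/√(LC) = 1/√(0.1·5.72e-06) = 1322 rad/s.
Step 2 — f₀ = ω₀/(2π) = 210.4 Hz.
Step 3 — Series Q: Q = ω₀L/R = 1322·0.1/27.2 = 4.861.
Step 4 — Bandwidth: Δω = ω₀/Q = 272 rad/s; BW = Δω/(2π) = 43.29 Hz.

(a) f₀ = 210.4 Hz  (b) Q = 4.861  (c) BW = 43.29 Hz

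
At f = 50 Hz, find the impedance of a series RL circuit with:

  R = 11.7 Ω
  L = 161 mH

Step 1 — Angular frequency: ω = 2π·f = 2π·50 = 314.2 rad/s.
Step 2 — Component impedances:
  R: Z = R = 11.7 Ω
  L: Z = jωL = j·314.2·0.161 = 0 + j50.58 Ω
Step 3 — Series combination: Z_total = R + L = 11.7 + j50.58 Ω = 51.92∠77.0° Ω.

Z = 11.7 + j50.58 Ω = 51.92∠77.0° Ω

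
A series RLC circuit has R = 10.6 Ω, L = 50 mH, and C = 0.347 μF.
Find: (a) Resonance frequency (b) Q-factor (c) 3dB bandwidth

Step 1 — Resonance condition Im(Z)=0 gives ω₀ = 1/√(LC).
Step 2 — ω₀ = 1/√(0.05·3.47e-07) = 7592 rad/s.
Step 3 — f₀ = ω₀/(2π) = 1208 Hz.
Step 4 — Series Q: Q = ω₀L/R = 7592·0.05/10.6 = 35.81.
Step 5 — 3dB bandwidth: Δω = ω₀/Q = 212 rad/s; BW = Δω/(2π) = 33.74 Hz.

(a) f₀ = 1208 Hz  (b) Q = 35.81  (c) BW = 33.74 Hz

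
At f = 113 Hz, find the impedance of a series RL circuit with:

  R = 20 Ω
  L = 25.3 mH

Step 1 — Angular frequency: ω = 2π·f = 2π·113 = 710 rad/s.
Step 2 — Component impedances:
  R: Z = R = 20 Ω
  L: Z = jωL = j·710·0.0253 = 0 + j17.96 Ω
Step 3 — Series combination: Z_total = R + L = 20 + j17.96 Ω = 26.88∠41.9° Ω.

Z = 20 + j17.96 Ω = 26.88∠41.9° Ω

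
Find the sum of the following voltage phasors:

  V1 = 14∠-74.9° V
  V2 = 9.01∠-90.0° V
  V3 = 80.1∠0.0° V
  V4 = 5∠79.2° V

Step 1 — Convert each phasor to rectangular form:
  V1 = 14·(cos(-74.9°) + j·sin(-74.9°)) = 3.647 - j13.52 V
  V2 = 9.01·(cos(-90.0°) + j·sin(-90.0°)) = 0 - j9.01 V
  V3 = 80.1·(cos(0.0°) + j·sin(0.0°)) = 80.1 V
  V4 = 5·(cos(79.2°) + j·sin(79.2°)) = 0.9369 + j4.911 V
Step 2 — Sum components: V_total = 84.68 - j17.62 V.
Step 3 — Convert to polar: |V_total| = 86.5 V, ∠V_total = -11.8°.

V_total = 86.5∠-11.8° V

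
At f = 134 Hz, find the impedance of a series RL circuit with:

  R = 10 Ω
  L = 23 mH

Step 1 — Angular frequency: ω = 2π·f = 2π·134 = 841.9 rad/s.
Step 2 — Component impedances:
  R: Z = R = 10 Ω
  L: Z = jωL = j·841.9·0.023 = 0 + j19.36 Ω
Step 3 — Series combination: Z_total = R + L = 10 + j19.36 Ω = 21.79∠62.7° Ω.

Z = 10 + j19.36 Ω = 21.79∠62.7° Ω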